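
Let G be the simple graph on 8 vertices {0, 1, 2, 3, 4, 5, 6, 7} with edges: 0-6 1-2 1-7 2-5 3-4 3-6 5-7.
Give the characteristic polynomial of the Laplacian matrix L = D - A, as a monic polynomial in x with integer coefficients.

Reading degrees in the order [0, 1, 2, 3, 4, 5, 6, 7] gives [1, 2, 2, 2, 1, 2, 2, 2]; set D = diag(1, 2, 2, 2, 1, 2, 2, 2) and form L = D - A. L has integer entries, so p(x) = det(xI - L) has integer coefficients. Expanding the determinant yields x^8 - 14x^7 + 78x^6 - 220x^5 + 328x^4 - 240x^3 + 64x^2. The constant term is 0 because L is singular (the all-ones vector lies in its kernel). The eigenvalues sum to 14, which equals trace(L) = 2|E|.

x^8 - 14x^7 + 78x^6 - 220x^5 + 328x^4 - 240x^3 + 64x^2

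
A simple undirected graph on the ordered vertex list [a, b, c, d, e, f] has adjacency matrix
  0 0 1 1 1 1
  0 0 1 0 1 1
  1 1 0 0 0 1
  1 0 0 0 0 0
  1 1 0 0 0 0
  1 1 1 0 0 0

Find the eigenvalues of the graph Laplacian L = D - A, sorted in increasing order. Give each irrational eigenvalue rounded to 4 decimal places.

[0, 0.9139, 2, 3.5720, 4, 5.5141]

Reading degrees in the order [a, b, c, d, e, f] gives [4, 3, 3, 1, 2, 3]; set D = diag(4, 3, 3, 1, 2, 3) and form L = D - A. L is symmetric positive semidefinite, so every eigenvalue is real and nonnegative. The single zero eigenvalue shows the graph is connected. The eigenvalues sum to 16, which equals trace(L) = 2|E|. There is one zero in the spectrum, matching the 1 component.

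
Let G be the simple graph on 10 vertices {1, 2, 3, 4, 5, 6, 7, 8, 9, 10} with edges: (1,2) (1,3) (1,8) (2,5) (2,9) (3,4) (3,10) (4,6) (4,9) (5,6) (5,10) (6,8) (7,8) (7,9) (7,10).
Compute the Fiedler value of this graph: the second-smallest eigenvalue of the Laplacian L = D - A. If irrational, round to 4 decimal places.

Each diagonal entry of L is the vertex degree and each off-diagonal entry is -1 where an edge is present, 0 otherwise; in the order [1, 2, 3, 4, 5, 6, 7, 8, 9, 10] the diagonal is [3, 3, 3, 3, 3, 3, 3, 3, 3, 3]. The sorted Laplacian eigenvalues are [0, 2, 2, 2, 2, 2, 5, 5, 5, 5]; the algebraic connectivity is the second entry, 2. The eigenvalues sum to 30, which equals trace(L) = 2|E|.

2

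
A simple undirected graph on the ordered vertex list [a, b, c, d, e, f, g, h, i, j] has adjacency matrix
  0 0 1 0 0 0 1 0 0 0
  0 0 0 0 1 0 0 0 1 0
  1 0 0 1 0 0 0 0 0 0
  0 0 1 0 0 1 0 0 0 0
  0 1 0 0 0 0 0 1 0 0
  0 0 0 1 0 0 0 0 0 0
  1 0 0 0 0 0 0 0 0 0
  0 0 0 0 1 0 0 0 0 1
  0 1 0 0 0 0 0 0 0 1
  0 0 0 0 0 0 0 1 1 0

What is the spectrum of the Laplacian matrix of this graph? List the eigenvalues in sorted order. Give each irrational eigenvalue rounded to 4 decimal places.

[0, 0, 0.3820, 1.3820, 1.3820, 1.3820, 2.6180, 3.6180, 3.6180, 3.6180]

Reading degrees in the order [a, b, c, d, e, f, g, h, i, j] gives [2, 2, 2, 2, 2, 1, 1, 2, 2, 2]; set D = diag(2, 2, 2, 2, 2, 1, 1, 2, 2, 2) and form L = D - A. L is symmetric positive semidefinite, so every eigenvalue is real and nonnegative. The 2 zero eigenvalues correspond to the 2 connected components. There are 2 zeros in the spectrum, matching the 2 components.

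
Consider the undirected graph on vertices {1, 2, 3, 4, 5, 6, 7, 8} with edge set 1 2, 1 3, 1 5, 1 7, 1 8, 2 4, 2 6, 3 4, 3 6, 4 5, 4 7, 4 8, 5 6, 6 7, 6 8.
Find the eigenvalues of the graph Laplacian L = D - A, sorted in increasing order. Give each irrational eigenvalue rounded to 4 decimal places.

[0, 3, 3, 3, 3, 5, 5, 8]

With the vertex order [1, 2, 3, 4, 5, 6, 7, 8], the degrees are [5, 3, 3, 5, 3, 5, 3, 3], giving D = diag(5, 3, 3, 5, 3, 5, 3, 3) and L = D - A. Since every row of L sums to 0, the all-ones vector is in the kernel and 0 is an eigenvalue. There is one zero in the spectrum, matching the 1 component.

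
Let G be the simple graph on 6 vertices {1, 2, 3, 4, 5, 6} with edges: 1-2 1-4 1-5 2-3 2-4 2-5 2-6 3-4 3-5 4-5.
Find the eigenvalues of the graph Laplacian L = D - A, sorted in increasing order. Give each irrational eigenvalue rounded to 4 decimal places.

Each diagonal entry of L is the vertex degree and each off-diagonal entry is -1 where an edge is present, 0 otherwise; in the order [1, 2, 3, 4, 5, 6] the diagonal is [3, 5, 3, 4, 4, 1]. Diagonalising L (or applying a numerical eigensolver to the 6x6 matrix) gives the spectrum above. There is one zero in the spectrum, matching the 1 component.

[0, 1, 3, 5, 5, 6]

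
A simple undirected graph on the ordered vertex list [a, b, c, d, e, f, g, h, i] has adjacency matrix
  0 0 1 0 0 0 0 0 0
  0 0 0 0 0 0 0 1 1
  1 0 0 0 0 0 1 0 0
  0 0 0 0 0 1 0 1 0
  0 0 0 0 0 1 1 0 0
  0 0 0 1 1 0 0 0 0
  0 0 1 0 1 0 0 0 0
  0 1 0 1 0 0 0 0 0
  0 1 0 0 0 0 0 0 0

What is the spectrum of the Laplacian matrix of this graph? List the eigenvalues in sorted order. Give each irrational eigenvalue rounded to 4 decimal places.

[0, 0.1206, 0.4679, 1, 1.6527, 2.3473, 3, 3.5321, 3.8794]

With the vertex order [a, b, c, d, e, f, g, h, i], the degrees are [1, 2, 2, 2, 2, 2, 2, 2, 1], giving D = diag(1, 2, 2, 2, 2, 2, 2, 2, 1) and L = D - A. Since every row of L sums to 0, the all-ones vector is in the kernel and 0 is an eigenvalue. The single zero eigenvalue shows the graph is connected. The eigenvalues sum to 16, which equals trace(L) = 2|E|.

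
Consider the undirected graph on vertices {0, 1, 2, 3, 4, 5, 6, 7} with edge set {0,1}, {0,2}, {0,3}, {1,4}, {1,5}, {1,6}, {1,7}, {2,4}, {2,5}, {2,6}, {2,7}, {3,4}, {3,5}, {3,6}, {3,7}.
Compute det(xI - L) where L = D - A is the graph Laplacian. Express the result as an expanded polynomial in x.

x^8 - 30x^7 + 375x^6 - 2540x^5 + 10095x^4 - 23598x^3 + 30105x^2 - 16200x

With the vertex order [0, 1, 2, 3, 4, 5, 6, 7], the degrees are [3, 5, 5, 5, 3, 3, 3, 3], giving D = diag(3, 5, 5, 5, 3, 3, 3, 3) and L = D - A. Computing det(xI - L) by cofactor expansion (or equivalently via sum-over-permutations) gives x^8 - 30x^7 + 375x^6 - 2540x^5 + 10095x^4 - 23598x^3 + 30105x^2 - 16200x. Since p(0) = det(-L) = 0, x divides p(x). The largest eigenvalue, 8, is at most the vertex count 8. The eigenvalues sum to 30, which equals trace(L) = 2|E|.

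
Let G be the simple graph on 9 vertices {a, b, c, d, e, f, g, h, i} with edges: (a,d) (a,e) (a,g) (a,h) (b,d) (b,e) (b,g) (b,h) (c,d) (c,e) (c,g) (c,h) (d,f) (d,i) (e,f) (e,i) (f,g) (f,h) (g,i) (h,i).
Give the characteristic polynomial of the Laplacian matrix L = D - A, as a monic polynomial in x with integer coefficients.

x^9 - 40x^8 + 690x^7 - 6720x^6 + 40485x^5 - 154704x^4 + 366560x^3 - 492800x^2 + 288000x

Reading degrees in the order [a, b, c, d, e, f, g, h, i] gives [4, 4, 4, 5, 5, 4, 5, 5, 4]; set D = diag(4, 4, 4, 5, 5, 4, 5, 5, 4) and form L = D - A. Computing det(xI - L) by cofactor expansion (or equivalently via sum-over-permutations) gives x^9 - 40x^8 + 690x^7 - 6720x^6 + 40485x^5 - 154704x^4 + 366560x^3 - 492800x^2 + 288000x. Since p(0) = det(-L) = 0, x divides p(x). The largest eigenvalue, 9, is at most the vertex count 9.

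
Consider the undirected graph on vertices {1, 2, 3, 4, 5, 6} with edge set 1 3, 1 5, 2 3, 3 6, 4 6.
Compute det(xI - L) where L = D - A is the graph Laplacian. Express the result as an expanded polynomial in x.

With the vertex order [1, 2, 3, 4, 5, 6], the degrees are [2, 1, 3, 1, 1, 2], giving D = diag(2, 1, 3, 1, 1, 2) and L = D - A. Computing det(xI - L) by cofactor expansion (or equivalently via sum-over-permutations) gives x^6 - 10x^5 + 35x^4 - 52x^3 + 31x^2 - 6x. Since p(0) = det(-L) = 0, x divides p(x). There is one zero in the spectrum, matching the 1 component. The largest eigenvalue, 4.3028, is at most the vertex count 6.

x^6 - 10x^5 + 35x^4 - 52x^3 + 31x^2 - 6x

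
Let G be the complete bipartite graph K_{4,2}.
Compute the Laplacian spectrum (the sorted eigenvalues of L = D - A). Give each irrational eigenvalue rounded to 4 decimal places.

The graph has 6 vertices and degree multiset [4, 4, 2, 2, 2, 2]; D is the diagonal matrix of degrees and L = D - A. Since every row of L sums to 0, the all-ones vector is in the kernel and 0 is an eigenvalue. The eigenvalues sum to 16, which equals trace(L) = 2|E|. By the matrix-tree theorem the graph has (1/6) * product of the nonzero eigenvalues = 32 spanning trees.

[0, 2, 2, 2, 4, 6]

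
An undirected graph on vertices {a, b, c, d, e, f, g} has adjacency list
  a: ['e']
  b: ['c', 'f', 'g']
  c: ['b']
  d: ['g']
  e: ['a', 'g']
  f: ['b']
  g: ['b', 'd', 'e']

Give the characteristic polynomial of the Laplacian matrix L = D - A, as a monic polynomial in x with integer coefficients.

x^7 - 12x^6 + 53x^5 - 108x^4 + 105x^3 - 46x^2 + 7x

With the vertex order [a, b, c, d, e, f, g], the degrees are [1, 3, 1, 1, 2, 1, 3], giving D = diag(1, 3, 1, 1, 2, 1, 3) and L = D - A. L has integer entries, so p(x) = det(xI - L) has integer coefficients. Expanding the determinant yields x^7 - 12x^6 + 53x^5 - 108x^4 + 105x^3 - 46x^2 + 7x. The constant term is 0 because L is singular (the all-ones vector lies in its kernel). The largest eigenvalue, 4.6287, is at most the vertex count 7.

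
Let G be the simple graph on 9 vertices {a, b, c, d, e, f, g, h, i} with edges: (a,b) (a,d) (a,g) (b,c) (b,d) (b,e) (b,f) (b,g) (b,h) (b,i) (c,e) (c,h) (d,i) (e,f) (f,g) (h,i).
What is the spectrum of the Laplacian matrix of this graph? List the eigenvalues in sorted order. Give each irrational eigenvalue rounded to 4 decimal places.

Each diagonal entry of L is the vertex degree and each off-diagonal entry is -1 where an edge is present, 0 otherwise; in the order [a, b, c, d, e, f, g, h, i] the diagonal is [3, 8, 3, 3, 3, 3, 3, 3, 3]. The multiplicity of 0 as a Laplacian eigenvalue equals the number of connected components. The single zero eigenvalue shows the graph is connected. The largest eigenvalue, 9, is at most the vertex count 9. By the matrix-tree theorem the graph has (1/9) * product of the nonzero eigenvalues = 2205 spanning trees.

[0, 1.5858, 1.5858, 3, 3, 4.4142, 4.4142, 5, 9]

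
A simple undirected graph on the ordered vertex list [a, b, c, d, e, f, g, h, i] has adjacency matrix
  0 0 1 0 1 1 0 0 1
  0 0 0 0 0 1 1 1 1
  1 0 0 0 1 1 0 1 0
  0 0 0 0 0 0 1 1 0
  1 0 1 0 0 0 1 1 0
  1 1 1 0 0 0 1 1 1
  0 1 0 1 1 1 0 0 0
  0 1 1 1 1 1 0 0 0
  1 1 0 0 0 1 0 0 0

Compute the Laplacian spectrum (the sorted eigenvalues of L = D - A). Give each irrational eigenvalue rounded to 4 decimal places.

Reading degrees in the order [a, b, c, d, e, f, g, h, i] gives [4, 4, 4, 2, 4, 6, 4, 5, 3]; set D = diag(4, 4, 4, 2, 4, 6, 4, 5, 3) and form L = D - A. Diagonalising L (or applying a numerical eigensolver to the 9x9 matrix) gives the spectrum above. The single zero eigenvalue shows the graph is connected.

[0, 1.5971, 2.4892, 3.3976, 4.1109, 5, 5.4753, 6.3289, 7.6011]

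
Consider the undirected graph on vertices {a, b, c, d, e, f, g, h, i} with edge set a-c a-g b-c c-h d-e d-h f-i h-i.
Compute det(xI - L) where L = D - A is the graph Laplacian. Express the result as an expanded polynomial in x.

Each diagonal entry of L is the vertex degree and each off-diagonal entry is -1 where an edge is present, 0 otherwise; in the order [a, b, c, d, e, f, g, h, i] the diagonal is [2, 1, 3, 2, 1, 1, 1, 3, 2]. L has integer entries, so p(x) = det(xI - L) has integer coefficients. Expanding the determinant yields x^9 - 16x^8 + 103x^7 - 344x^6 + 640x^5 - 662x^4 + 361x^3 - 94x^2 + 9x. Since p(0) = det(-L) = 0, x divides p(x). There is one zero in the spectrum, matching the 1 component.

x^9 - 16x^8 + 103x^7 - 344x^6 + 640x^5 - 662x^4 + 361x^3 - 94x^2 + 9x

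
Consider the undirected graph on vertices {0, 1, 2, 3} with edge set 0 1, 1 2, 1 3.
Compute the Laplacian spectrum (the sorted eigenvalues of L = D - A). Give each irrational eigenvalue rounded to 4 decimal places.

[0, 1, 1, 4]

Reading degrees in the order [0, 1, 2, 3] gives [1, 3, 1, 1]; set D = diag(1, 3, 1, 1) and form L = D - A. Diagonalising L (or applying a numerical eigensolver to the 4x4 matrix) gives the spectrum above. The single zero eigenvalue shows the graph is connected. By the matrix-tree theorem the graph has (1/4) * product of the nonzero eigenvalues = 1 spanning tree.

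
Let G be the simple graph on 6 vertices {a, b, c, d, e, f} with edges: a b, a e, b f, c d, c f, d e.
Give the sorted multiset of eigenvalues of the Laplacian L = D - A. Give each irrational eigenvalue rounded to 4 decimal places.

With the vertex order [a, b, c, d, e, f], the degrees are [2, 2, 2, 2, 2, 2], giving D = diag(2, 2, 2, 2, 2, 2) and L = D - A. The multiplicity of 0 as a Laplacian eigenvalue equals the number of connected components. By the matrix-tree theorem the graph has (1/6) * product of the nonzero eigenvalues = 6 spanning trees.

[0, 1, 1, 3, 3, 4]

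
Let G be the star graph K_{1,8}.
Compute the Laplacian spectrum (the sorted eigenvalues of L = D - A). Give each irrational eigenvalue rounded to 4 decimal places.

[0, 1, 1, 1, 1, 1, 1, 1, 9]

The graph has 9 vertices and degree multiset [8, 1, 1, 1, 1, 1, 1, 1, 1]; D is the diagonal matrix of degrees and L = D - A. Diagonalising L (or applying a numerical eigensolver to the 9x9 matrix) gives the spectrum above. The single zero eigenvalue shows the graph is connected. The largest eigenvalue, 9, is at most the vertex count 9.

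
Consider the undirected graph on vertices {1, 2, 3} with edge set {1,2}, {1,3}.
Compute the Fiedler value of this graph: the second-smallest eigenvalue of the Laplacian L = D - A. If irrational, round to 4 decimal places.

1

With the vertex order [1, 2, 3], the degrees are [2, 1, 1], giving D = diag(2, 1, 1) and L = D - A. The sorted Laplacian eigenvalues are [0, 1, 3]; the algebraic connectivity is the second entry, 1.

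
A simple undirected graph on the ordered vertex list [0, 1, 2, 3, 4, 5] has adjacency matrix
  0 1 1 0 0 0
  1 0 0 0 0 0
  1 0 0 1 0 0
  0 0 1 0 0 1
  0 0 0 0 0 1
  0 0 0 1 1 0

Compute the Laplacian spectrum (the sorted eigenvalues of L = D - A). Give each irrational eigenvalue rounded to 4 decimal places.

Reading degrees in the order [0, 1, 2, 3, 4, 5] gives [2, 1, 2, 2, 1, 2]; set D = diag(2, 1, 2, 2, 1, 2) and form L = D - A. Since every row of L sums to 0, the all-ones vector is in the kernel and 0 is an eigenvalue. There is one zero in the spectrum, matching the 1 component.

[0, 0.2679, 1, 2, 3, 3.7321]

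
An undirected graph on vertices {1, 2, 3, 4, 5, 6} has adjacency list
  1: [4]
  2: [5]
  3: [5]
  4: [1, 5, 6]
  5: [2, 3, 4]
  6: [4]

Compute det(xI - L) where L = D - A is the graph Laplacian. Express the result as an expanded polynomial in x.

Each diagonal entry of L is the vertex degree and each off-diagonal entry is -1 where an edge is present, 0 otherwise; in the order [1, 2, 3, 4, 5, 6] the diagonal is [1, 1, 1, 3, 3, 1]. L has integer entries, so p(x) = det(xI - L) has integer coefficients. Expanding the determinant yields x^6 - 10x^5 + 34x^4 - 48x^3 + 29x^2 - 6x. Since p(0) = det(-L) = 0, x divides p(x). The largest eigenvalue, 4.5616, is at most the vertex count 6. By the matrix-tree theorem the graph has (1/6) * product of the nonzero eigenvalues = 1 spanning tree.

x^6 - 10x^5 + 34x^4 - 48x^3 + 29x^2 - 6x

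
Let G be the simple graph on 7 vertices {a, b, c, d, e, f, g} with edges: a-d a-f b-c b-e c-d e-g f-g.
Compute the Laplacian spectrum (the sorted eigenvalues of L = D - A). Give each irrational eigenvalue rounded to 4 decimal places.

[0, 0.7530, 0.7530, 2.4450, 2.4450, 3.8019, 3.8019]

Reading degrees in the order [a, b, c, d, e, f, g] gives [2, 2, 2, 2, 2, 2, 2]; set D = diag(2, 2, 2, 2, 2, 2, 2) and form L = D - A. The multiplicity of 0 as a Laplacian eigenvalue equals the number of connected components. There is one zero in the spectrum, matching the 1 component.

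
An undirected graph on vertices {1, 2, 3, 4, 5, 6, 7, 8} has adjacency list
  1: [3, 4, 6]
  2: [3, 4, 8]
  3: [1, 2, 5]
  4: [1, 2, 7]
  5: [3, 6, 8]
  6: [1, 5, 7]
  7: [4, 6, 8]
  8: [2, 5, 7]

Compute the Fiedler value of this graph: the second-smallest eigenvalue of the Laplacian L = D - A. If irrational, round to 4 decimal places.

Reading degrees in the order [1, 2, 3, 4, 5, 6, 7, 8] gives [3, 3, 3, 3, 3, 3, 3, 3]; set D = diag(3, 3, 3, 3, 3, 3, 3, 3) and form L = D - A. Computing the eigenvalues of L and sorting gives [0, 2, 2, 2, 4, 4, 4, 6]. The Fiedler value lambda_2 = 2 is strictly positive, so the graph is connected. By the matrix-tree theorem the graph has (1/8) * product of the nonzero eigenvalues = 384 spanning trees.

2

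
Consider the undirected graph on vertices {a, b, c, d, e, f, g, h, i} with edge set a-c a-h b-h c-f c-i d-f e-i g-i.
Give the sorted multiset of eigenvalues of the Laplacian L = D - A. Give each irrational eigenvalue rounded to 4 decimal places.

With the vertex order [a, b, c, d, e, f, g, h, i], the degrees are [2, 1, 3, 1, 1, 2, 1, 2, 3], giving D = diag(2, 1, 3, 1, 1, 2, 1, 2, 3) and L = D - A. L is symmetric positive semidefinite, so every eigenvalue is real and nonnegative.

[0, 0.2217, 0.3327, 1, 1.1923, 2.1071, 3, 3.4413, 4.7049]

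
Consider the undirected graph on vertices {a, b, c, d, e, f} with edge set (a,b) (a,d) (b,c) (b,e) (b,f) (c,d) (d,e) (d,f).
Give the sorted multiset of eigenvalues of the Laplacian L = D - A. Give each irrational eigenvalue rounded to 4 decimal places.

[0, 2, 2, 2, 4, 6]

Reading degrees in the order [a, b, c, d, e, f] gives [2, 4, 2, 4, 2, 2]; set D = diag(2, 4, 2, 4, 2, 2) and form L = D - A. Since every row of L sums to 0, the all-ones vector is in the kernel and 0 is an eigenvalue. The largest eigenvalue, 6, is at most the vertex count 6.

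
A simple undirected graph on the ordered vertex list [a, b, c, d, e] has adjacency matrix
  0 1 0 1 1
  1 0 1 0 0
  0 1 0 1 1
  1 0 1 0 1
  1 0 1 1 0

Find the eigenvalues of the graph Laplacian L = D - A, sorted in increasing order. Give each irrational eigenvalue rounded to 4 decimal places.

With the vertex order [a, b, c, d, e], the degrees are [3, 2, 3, 3, 3], giving D = diag(3, 2, 3, 3, 3) and L = D - A. Diagonalising L (or applying a numerical eigensolver to the 5x5 matrix) gives the spectrum above. The eigenvalues sum to 14, which equals trace(L) = 2|E|. There is one zero in the spectrum, matching the 1 component.

[0, 2, 3, 4, 5]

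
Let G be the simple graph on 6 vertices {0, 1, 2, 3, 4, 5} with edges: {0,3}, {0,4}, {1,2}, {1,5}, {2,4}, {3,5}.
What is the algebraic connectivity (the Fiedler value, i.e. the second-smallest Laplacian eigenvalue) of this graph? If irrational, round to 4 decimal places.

1

Each diagonal entry of L is the vertex degree and each off-diagonal entry is -1 where an edge is present, 0 otherwise; in the order [0, 1, 2, 3, 4, 5] the diagonal is [2, 2, 2, 2, 2, 2]. Computing the eigenvalues of L and sorting gives [0, 1, 1, 3, 3, 4]. The Fiedler value lambda_2 = 1 is strictly positive, so the graph is connected. The largest eigenvalue, 4, is at most the vertex count 6. The eigenvalues sum to 12, which equals trace(L) = 2|E|.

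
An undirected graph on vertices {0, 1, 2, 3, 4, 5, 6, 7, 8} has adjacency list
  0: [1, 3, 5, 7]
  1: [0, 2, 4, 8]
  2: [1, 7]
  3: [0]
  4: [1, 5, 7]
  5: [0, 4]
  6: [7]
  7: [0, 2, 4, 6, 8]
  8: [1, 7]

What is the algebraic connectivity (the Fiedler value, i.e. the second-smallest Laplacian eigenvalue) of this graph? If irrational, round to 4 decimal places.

0.7168

With the vertex order [0, 1, 2, 3, 4, 5, 6, 7, 8], the degrees are [4, 4, 2, 1, 3, 2, 1, 5, 2], giving D = diag(4, 4, 2, 1, 3, 2, 1, 5, 2) and L = D - A. Computing the eigenvalues of L and sorting gives [0, 0.7168, 1, 1.4325, 2, 3.2575, 4, 4.6518, 6.9414]. The Fiedler value lambda_2 = 0.7168 is strictly positive, so the graph is connected. By the matrix-tree theorem the graph has (1/9) * product of the nonzero eigenvalues = 96 spanning trees. The eigenvalues sum to 24, which equals trace(L) = 2|E|.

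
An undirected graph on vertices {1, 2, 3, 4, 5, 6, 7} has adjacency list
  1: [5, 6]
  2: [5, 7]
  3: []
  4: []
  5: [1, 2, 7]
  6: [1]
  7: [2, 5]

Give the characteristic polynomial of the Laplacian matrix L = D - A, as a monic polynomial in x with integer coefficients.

x^7 - 10x^6 + 34x^5 - 44x^4 + 15x^3

With the vertex order [1, 2, 3, 4, 5, 6, 7], the degrees are [2, 2, 0, 0, 3, 1, 2], giving D = diag(2, 2, 0, 0, 3, 1, 2) and L = D - A. Computing det(xI - L) by cofactor expansion (or equivalently via sum-over-permutations) gives x^7 - 10x^6 + 34x^5 - 44x^4 + 15x^3. The coefficient of x^6 equals -trace(L) = -10, matching the sum of degrees. There are 3 zeros in the spectrum, matching the 3 components. The largest eigenvalue, 4.1701, is at most the vertex count 7.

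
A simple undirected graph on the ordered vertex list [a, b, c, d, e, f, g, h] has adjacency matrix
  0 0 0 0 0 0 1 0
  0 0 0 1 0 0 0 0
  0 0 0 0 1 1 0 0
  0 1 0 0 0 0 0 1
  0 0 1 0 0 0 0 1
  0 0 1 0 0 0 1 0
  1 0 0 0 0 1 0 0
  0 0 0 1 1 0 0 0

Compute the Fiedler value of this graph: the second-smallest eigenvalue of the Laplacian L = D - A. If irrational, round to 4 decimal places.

Reading degrees in the order [a, b, c, d, e, f, g, h] gives [1, 1, 2, 2, 2, 2, 2, 2]; set D = diag(1, 1, 2, 2, 2, 2, 2, 2) and form L = D - A. The smallest Laplacian eigenvalue is always 0. The next one, lambda_2 = 0.1522, measures how hard the graph is to disconnect: larger values mean better connectivity. The largest eigenvalue, 3.8478, is at most the vertex count 8. By the matrix-tree theorem the graph has (1/8) * product of the nonzero eigenvalues = 1 spanning tree.

0.1522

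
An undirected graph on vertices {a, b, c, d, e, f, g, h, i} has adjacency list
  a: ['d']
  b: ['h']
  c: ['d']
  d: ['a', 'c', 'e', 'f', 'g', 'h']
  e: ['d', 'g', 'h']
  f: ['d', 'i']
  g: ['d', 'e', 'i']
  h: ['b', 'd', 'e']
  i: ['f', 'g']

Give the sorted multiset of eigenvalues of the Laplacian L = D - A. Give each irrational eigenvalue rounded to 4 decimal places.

With the vertex order [a, b, c, d, e, f, g, h, i], the degrees are [1, 1, 1, 6, 3, 2, 3, 3, 2], giving D = diag(1, 1, 1, 6, 3, 2, 3, 3, 2) and L = D - A. The multiplicity of 0 as a Laplacian eigenvalue equals the number of connected components. The single zero eigenvalue shows the graph is connected.

[0, 0.6026, 0.8421, 1, 1.7285, 2.5386, 3.6207, 4.5452, 7.1223]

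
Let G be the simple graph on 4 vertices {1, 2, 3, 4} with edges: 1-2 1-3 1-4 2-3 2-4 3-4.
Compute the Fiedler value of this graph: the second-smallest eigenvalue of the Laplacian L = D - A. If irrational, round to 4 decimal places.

Each diagonal entry of L is the vertex degree and each off-diagonal entry is -1 where an edge is present, 0 otherwise; in the order [1, 2, 3, 4] the diagonal is [3, 3, 3, 3]. The sorted Laplacian eigenvalues are [0, 4, 4, 4]; the algebraic connectivity is the second entry, 4. The eigenvalues sum to 12, which equals trace(L) = 2|E|. There is one zero in the spectrum, matching the 1 component.

4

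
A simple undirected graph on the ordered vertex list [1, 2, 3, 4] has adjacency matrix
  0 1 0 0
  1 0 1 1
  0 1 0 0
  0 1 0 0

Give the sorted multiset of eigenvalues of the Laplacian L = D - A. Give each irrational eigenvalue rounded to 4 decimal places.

[0, 1, 1, 4]

Each diagonal entry of L is the vertex degree and each off-diagonal entry is -1 where an edge is present, 0 otherwise; in the order [1, 2, 3, 4] the diagonal is [1, 3, 1, 1]. The multiplicity of 0 as a Laplacian eigenvalue equals the number of connected components. The single zero eigenvalue shows the graph is connected. The largest eigenvalue, 4, is at most the vertex count 4.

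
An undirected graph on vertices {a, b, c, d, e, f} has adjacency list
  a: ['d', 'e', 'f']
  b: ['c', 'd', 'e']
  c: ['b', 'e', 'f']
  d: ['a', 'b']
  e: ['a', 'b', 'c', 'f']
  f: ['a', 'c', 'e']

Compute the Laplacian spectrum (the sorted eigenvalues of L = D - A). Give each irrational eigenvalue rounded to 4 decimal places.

With the vertex order [a, b, c, d, e, f], the degrees are [3, 3, 3, 2, 4, 3], giving D = diag(3, 3, 3, 2, 4, 3) and L = D - A. L is symmetric positive semidefinite, so every eigenvalue is real and nonnegative. The largest eigenvalue, 5.3028, is at most the vertex count 6.

[0, 1.6972, 2.3820, 4, 4.6180, 5.3028]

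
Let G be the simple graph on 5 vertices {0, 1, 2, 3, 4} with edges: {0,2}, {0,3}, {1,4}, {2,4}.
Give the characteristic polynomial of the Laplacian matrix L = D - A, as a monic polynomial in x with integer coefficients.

x^5 - 8x^4 + 21x^3 - 20x^2 + 5x

Each diagonal entry of L is the vertex degree and each off-diagonal entry is -1 where an edge is present, 0 otherwise; in the order [0, 1, 2, 3, 4] the diagonal is [2, 1, 2, 1, 2]. Computing det(xI - L) by cofactor expansion (or equivalently via sum-over-permutations) gives x^5 - 8x^4 + 21x^3 - 20x^2 + 5x. The constant term is 0 because L is singular (the all-ones vector lies in its kernel). By the matrix-tree theorem the graph has (1/5) * product of the nonzero eigenvalues = 1 spanning tree.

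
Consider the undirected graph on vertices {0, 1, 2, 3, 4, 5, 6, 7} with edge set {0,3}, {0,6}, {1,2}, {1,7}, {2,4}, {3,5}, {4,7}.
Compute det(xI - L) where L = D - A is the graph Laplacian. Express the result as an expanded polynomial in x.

x^8 - 14x^7 + 78x^6 - 220x^5 + 328x^4 - 240x^3 + 64x^2

Each diagonal entry of L is the vertex degree and each off-diagonal entry is -1 where an edge is present, 0 otherwise; in the order [0, 1, 2, 3, 4, 5, 6, 7] the diagonal is [2, 2, 2, 2, 2, 1, 1, 2]. Computing det(xI - L) by cofactor expansion (or equivalently via sum-over-permutations) gives x^8 - 14x^7 + 78x^6 - 220x^5 + 328x^4 - 240x^3 + 64x^2. The constant term is 0 because L is singular (the all-ones vector lies in its kernel).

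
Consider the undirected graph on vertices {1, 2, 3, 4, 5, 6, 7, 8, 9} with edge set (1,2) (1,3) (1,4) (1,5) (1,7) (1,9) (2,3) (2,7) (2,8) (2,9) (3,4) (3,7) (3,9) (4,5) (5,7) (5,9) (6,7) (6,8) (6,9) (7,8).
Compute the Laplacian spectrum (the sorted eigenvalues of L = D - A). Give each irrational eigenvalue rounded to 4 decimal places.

Each diagonal entry of L is the vertex degree and each off-diagonal entry is -1 where an edge is present, 0 otherwise; in the order [1, 2, 3, 4, 5, 6, 7, 8, 9] the diagonal is [6, 5, 5, 3, 4, 3, 6, 3, 5]. Diagonalising L (or applying a numerical eigensolver to the 9x9 matrix) gives the spectrum above. The single zero eigenvalue shows the graph is connected. The largest eigenvalue, 7.8737, is at most the vertex count 9.

[0, 1.7493, 3.4936, 3.6040, 4.2422, 5.6739, 6.3123, 7.0510, 7.8737]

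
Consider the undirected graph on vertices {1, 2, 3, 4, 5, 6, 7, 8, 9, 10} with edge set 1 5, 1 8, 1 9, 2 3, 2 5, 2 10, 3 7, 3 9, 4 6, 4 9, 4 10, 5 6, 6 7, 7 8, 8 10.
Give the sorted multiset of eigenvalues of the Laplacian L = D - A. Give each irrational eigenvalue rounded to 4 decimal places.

[0, 2, 2, 2, 2, 2, 5, 5, 5, 5]

With the vertex order [1, 2, 3, 4, 5, 6, 7, 8, 9, 10], the degrees are [3, 3, 3, 3, 3, 3, 3, 3, 3, 3], giving D = diag(3, 3, 3, 3, 3, 3, 3, 3, 3, 3) and L = D - A. L is symmetric positive semidefinite, so every eigenvalue is real and nonnegative. The single zero eigenvalue shows the graph is connected.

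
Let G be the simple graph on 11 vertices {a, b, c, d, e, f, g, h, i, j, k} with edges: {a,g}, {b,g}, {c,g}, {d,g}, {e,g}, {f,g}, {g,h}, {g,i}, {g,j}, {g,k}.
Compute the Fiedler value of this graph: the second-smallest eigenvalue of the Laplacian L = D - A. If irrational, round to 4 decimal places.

1

Reading degrees in the order [a, b, c, d, e, f, g, h, i, j, k] gives [1, 1, 1, 1, 1, 1, 10, 1, 1, 1, 1]; set D = diag(1, 1, 1, 1, 1, 1, 10, 1, 1, 1, 1) and form L = D - A. The sorted Laplacian eigenvalues are [0, 1, 1, 1, 1, 1, 1, 1, 1, 1, 11]; the algebraic connectivity is the second entry, 1. The eigenvalues sum to 20, which equals trace(L) = 2|E|. By the matrix-tree theorem the graph has (1/11) * product of the nonzero eigenvalues = 1 spanning tree.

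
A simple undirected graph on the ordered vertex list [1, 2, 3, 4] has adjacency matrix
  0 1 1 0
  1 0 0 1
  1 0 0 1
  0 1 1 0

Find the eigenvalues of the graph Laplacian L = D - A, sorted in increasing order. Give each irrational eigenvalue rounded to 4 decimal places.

Reading degrees in the order [1, 2, 3, 4] gives [2, 2, 2, 2]; set D = diag(2, 2, 2, 2) and form L = D - A. The multiplicity of 0 as a Laplacian eigenvalue equals the number of connected components. The single zero eigenvalue shows the graph is connected. The largest eigenvalue, 4, is at most the vertex count 4. There is one zero in the spectrum, matching the 1 component.

[0, 2, 2, 4]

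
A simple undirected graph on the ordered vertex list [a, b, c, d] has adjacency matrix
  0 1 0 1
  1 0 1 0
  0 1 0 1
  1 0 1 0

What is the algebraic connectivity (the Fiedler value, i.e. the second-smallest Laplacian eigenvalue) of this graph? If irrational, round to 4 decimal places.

2

Each diagonal entry of L is the vertex degree and each off-diagonal entry is -1 where an edge is present, 0 otherwise; in the order [a, b, c, d] the diagonal is [2, 2, 2, 2]. Computing the eigenvalues of L and sorting gives [0, 2, 2, 4]. The Fiedler value lambda_2 = 2 is strictly positive, so the graph is connected. The largest eigenvalue, 4, is at most the vertex count 4.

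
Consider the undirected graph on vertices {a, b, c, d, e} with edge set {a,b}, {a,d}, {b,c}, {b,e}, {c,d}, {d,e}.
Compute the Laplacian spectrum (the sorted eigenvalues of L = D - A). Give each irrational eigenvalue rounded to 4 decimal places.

[0, 2, 2, 3, 5]

With the vertex order [a, b, c, d, e], the degrees are [2, 3, 2, 3, 2], giving D = diag(2, 3, 2, 3, 2) and L = D - A. L is symmetric positive semidefinite, so every eigenvalue is real and nonnegative. The single zero eigenvalue shows the graph is connected. The eigenvalues sum to 12, which equals trace(L) = 2|E|.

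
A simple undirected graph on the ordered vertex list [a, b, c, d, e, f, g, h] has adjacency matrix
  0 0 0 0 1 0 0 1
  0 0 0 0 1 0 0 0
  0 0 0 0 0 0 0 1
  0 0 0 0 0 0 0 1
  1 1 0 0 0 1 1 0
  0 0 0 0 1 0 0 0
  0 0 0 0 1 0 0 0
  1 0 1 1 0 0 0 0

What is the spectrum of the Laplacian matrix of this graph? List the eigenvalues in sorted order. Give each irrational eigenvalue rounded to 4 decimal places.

Reading degrees in the order [a, b, c, d, e, f, g, h] gives [2, 1, 1, 1, 4, 1, 1, 3]; set D = diag(2, 1, 1, 1, 4, 1, 1, 3) and form L = D - A. The multiplicity of 0 as a Laplacian eigenvalue equals the number of connected components. By the matrix-tree theorem the graph has (1/8) * product of the nonzero eigenvalues = 1 spanning tree.

[0, 0.2384, 1, 1, 1, 1.6367, 4, 5.1249]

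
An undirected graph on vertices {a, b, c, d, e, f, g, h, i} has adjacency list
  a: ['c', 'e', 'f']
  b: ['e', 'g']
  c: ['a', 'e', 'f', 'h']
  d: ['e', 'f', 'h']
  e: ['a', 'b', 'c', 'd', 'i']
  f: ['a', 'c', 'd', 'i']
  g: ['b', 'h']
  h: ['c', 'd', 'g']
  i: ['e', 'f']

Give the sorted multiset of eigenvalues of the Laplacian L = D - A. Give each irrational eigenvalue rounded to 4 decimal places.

With the vertex order [a, b, c, d, e, f, g, h, i], the degrees are [3, 2, 4, 3, 5, 4, 2, 3, 2], giving D = diag(3, 2, 4, 3, 5, 4, 2, 3, 2) and L = D - A. The multiplicity of 0 as a Laplacian eigenvalue equals the number of connected components. The single zero eigenvalue shows the graph is connected. By the matrix-tree theorem the graph has (1/9) * product of the nonzero eigenvalues = 707 spanning trees. There is one zero in the spectrum, matching the 1 component.

[0, 0.9331, 1.8125, 2.2825, 2.8125, 3.7629, 4.5244, 5.0360, 6.8362]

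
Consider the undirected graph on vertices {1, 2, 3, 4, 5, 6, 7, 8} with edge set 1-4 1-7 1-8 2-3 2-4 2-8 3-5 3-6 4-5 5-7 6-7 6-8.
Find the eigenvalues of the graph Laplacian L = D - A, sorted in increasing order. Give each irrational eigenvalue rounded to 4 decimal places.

[0, 2, 2, 2, 4, 4, 4, 6]

Each diagonal entry of L is the vertex degree and each off-diagonal entry is -1 where an edge is present, 0 otherwise; in the order [1, 2, 3, 4, 5, 6, 7, 8] the diagonal is [3, 3, 3, 3, 3, 3, 3, 3]. The multiplicity of 0 as a Laplacian eigenvalue equals the number of connected components. There is one zero in the spectrum, matching the 1 component.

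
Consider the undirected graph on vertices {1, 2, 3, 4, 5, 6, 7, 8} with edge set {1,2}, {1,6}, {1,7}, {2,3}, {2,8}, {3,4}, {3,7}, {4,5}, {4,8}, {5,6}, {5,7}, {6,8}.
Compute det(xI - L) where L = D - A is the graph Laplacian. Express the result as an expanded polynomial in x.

Each diagonal entry of L is the vertex degree and each off-diagonal entry is -1 where an edge is present, 0 otherwise; in the order [1, 2, 3, 4, 5, 6, 7, 8] the diagonal is [3, 3, 3, 3, 3, 3, 3, 3]. The eigenvalues of L are [0, 2, 2, 2, 4, 4, 4, 6]; the characteristic polynomial is the product of (x - lambda_i), which multiplies out to x^8 - 24x^7 + 240x^6 - 1296x^5 + 4080x^4 - 7488x^3 + 7424x^2 - 3072x. The constant term is 0 because L is singular (the all-ones vector lies in its kernel). The largest eigenvalue, 6, is at most the vertex count 8. The eigenvalues sum to 24, which equals trace(L) = 2|E|.

x^8 - 24x^7 + 240x^6 - 1296x^5 + 4080x^4 - 7488x^3 + 7424x^2 - 3072x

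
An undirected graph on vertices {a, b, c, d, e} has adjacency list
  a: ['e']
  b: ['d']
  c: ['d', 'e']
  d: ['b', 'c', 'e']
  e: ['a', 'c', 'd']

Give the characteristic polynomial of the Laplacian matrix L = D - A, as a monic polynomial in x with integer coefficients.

x^5 - 10x^4 + 33x^3 - 40x^2 + 15x

Reading degrees in the order [a, b, c, d, e] gives [1, 1, 2, 3, 3]; set D = diag(1, 1, 2, 3, 3) and form L = D - A. Computing det(xI - L) by cofactor expansion (or equivalently via sum-over-permutations) gives x^5 - 10x^4 + 33x^3 - 40x^2 + 15x. The constant term is 0 because L is singular (the all-ones vector lies in its kernel). The eigenvalues sum to 10, which equals trace(L) = 2|E|. By the matrix-tree theorem the graph has (1/5) * product of the nonzero eigenvalues = 3 spanning trees.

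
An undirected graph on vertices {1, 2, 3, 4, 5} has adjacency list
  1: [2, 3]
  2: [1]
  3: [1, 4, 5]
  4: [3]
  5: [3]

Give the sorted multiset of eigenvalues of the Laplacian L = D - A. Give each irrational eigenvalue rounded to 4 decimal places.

Each diagonal entry of L is the vertex degree and each off-diagonal entry is -1 where an edge is present, 0 otherwise; in the order [1, 2, 3, 4, 5] the diagonal is [2, 1, 3, 1, 1]. The multiplicity of 0 as a Laplacian eigenvalue equals the number of connected components.

[0, 0.5188, 1, 2.3111, 4.1701]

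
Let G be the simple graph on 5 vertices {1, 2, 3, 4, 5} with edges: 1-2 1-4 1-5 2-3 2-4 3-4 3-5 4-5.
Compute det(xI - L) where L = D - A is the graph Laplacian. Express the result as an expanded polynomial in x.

x^5 - 16x^4 + 94x^3 - 240x^2 + 225x

Each diagonal entry of L is the vertex degree and each off-diagonal entry is -1 where an edge is present, 0 otherwise; in the order [1, 2, 3, 4, 5] the diagonal is [3, 3, 3, 4, 3]. The eigenvalues of L are [0, 3, 3, 5, 5]; the characteristic polynomial is the product of (x - lambda_i), which multiplies out to x^5 - 16x^4 + 94x^3 - 240x^2 + 225x. The constant term is 0 because L is singular (the all-ones vector lies in its kernel). The largest eigenvalue, 5, is at most the vertex count 5. By the matrix-tree theorem the graph has (1/5) * product of the nonzero eigenvalues = 45 spanning trees.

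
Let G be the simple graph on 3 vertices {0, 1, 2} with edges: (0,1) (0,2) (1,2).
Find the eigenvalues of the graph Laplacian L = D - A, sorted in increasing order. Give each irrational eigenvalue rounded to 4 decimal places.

Reading degrees in the order [0, 1, 2] gives [2, 2, 2]; set D = diag(2, 2, 2) and form L = D - A. The multiplicity of 0 as a Laplacian eigenvalue equals the number of connected components. By the matrix-tree theorem the graph has (1/3) * product of the nonzero eigenvalues = 3 spanning trees.

[0, 3, 3]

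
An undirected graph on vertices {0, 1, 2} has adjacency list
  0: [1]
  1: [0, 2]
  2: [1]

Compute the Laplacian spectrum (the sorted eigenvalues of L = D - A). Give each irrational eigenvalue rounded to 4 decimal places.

[0, 1, 3]

With the vertex order [0, 1, 2], the degrees are [1, 2, 1], giving D = diag(1, 2, 1) and L = D - A. L is symmetric positive semidefinite, so every eigenvalue is real and nonnegative.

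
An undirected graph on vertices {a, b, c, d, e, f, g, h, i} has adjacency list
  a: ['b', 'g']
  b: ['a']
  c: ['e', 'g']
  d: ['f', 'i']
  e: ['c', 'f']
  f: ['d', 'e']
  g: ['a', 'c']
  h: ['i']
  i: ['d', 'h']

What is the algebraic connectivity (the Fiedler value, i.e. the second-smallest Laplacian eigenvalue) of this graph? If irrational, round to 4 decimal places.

Reading degrees in the order [a, b, c, d, e, f, g, h, i] gives [2, 1, 2, 2, 2, 2, 2, 1, 2]; set D = diag(2, 1, 2, 2, 2, 2, 2, 1, 2) and form L = D - A. The smallest Laplacian eigenvalue is always 0. The next one, lambda_2 = 0.1206, measures how hard the graph is to disconnect: larger values mean better connectivity.

0.1206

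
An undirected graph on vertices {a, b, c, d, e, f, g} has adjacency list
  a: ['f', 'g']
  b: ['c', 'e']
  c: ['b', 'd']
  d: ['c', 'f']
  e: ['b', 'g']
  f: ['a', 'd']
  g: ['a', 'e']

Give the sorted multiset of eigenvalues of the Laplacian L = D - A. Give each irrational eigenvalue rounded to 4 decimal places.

[0, 0.7530, 0.7530, 2.4450, 2.4450, 3.8019, 3.8019]

Reading degrees in the order [a, b, c, d, e, f, g] gives [2, 2, 2, 2, 2, 2, 2]; set D = diag(2, 2, 2, 2, 2, 2, 2) and form L = D - A. The multiplicity of 0 as a Laplacian eigenvalue equals the number of connected components. There is one zero in the spectrum, matching the 1 component. The eigenvalues sum to 14, which equals trace(L) = 2|E|.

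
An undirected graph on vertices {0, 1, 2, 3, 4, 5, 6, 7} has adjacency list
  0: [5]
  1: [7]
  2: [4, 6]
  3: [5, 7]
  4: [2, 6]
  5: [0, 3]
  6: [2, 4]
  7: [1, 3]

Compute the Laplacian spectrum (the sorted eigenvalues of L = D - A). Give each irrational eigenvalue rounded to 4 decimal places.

With the vertex order [0, 1, 2, 3, 4, 5, 6, 7], the degrees are [1, 1, 2, 2, 2, 2, 2, 2], giving D = diag(1, 1, 2, 2, 2, 2, 2, 2) and L = D - A. The multiplicity of 0 as a Laplacian eigenvalue equals the number of connected components. The 2 zero eigenvalues correspond to the 2 connected components. The largest eigenvalue, 3.6180, is at most the vertex count 8.

[0, 0, 0.3820, 1.3820, 2.6180, 3, 3, 3.6180]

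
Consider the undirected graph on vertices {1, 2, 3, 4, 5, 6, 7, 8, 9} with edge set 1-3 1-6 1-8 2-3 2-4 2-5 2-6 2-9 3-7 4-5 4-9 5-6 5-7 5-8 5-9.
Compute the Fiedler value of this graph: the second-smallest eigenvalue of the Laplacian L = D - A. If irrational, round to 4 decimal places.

1.3113

With the vertex order [1, 2, 3, 4, 5, 6, 7, 8, 9], the degrees are [3, 5, 3, 3, 6, 3, 2, 2, 3], giving D = diag(3, 5, 3, 3, 6, 3, 2, 2, 3) and L = D - A. The sorted Laplacian eigenvalues are [0, 1.3113, 1.5453, 2.3474, 3.1094, 4, 4.2591, 6.2528, 7.1747]; the algebraic connectivity is the second entry, 1.3113. The eigenvalues sum to 30, which equals trace(L) = 2|E|. The largest eigenvalue, 7.1747, is at most the vertex count 9.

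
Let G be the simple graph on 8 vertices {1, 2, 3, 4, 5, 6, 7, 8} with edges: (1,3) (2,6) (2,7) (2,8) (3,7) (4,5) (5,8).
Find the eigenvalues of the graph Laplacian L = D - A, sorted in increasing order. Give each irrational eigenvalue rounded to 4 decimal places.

With the vertex order [1, 2, 3, 4, 5, 6, 7, 8], the degrees are [1, 3, 2, 1, 2, 1, 2, 2], giving D = diag(1, 3, 2, 1, 2, 1, 2, 2) and L = D - A. L is symmetric positive semidefinite, so every eigenvalue is real and nonnegative. The eigenvalues sum to 14, which equals trace(L) = 2|E|. By the matrix-tree theorem the graph has (1/8) * product of the nonzero eigenvalues = 1 spanning tree.

[0, 0.1981, 0.4915, 1.3204, 1.5550, 2.8258, 3.2470, 4.3623]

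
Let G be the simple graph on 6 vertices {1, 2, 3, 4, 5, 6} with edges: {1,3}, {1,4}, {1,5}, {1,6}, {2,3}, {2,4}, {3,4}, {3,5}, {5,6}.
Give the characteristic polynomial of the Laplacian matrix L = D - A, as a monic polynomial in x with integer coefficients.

x^6 - 18x^5 + 124x^4 - 404x^3 + 611x^2 - 330x

Reading degrees in the order [1, 2, 3, 4, 5, 6] gives [4, 2, 4, 3, 3, 2]; set D = diag(4, 2, 4, 3, 3, 2) and form L = D - A. L has integer entries, so p(x) = det(xI - L) has integer coefficients. Expanding the determinant yields x^6 - 18x^5 + 124x^4 - 404x^3 + 611x^2 - 330x. The coefficient of x^5 equals -trace(L) = -18, matching the sum of degrees. The eigenvalues sum to 18, which equals trace(L) = 2|E|.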